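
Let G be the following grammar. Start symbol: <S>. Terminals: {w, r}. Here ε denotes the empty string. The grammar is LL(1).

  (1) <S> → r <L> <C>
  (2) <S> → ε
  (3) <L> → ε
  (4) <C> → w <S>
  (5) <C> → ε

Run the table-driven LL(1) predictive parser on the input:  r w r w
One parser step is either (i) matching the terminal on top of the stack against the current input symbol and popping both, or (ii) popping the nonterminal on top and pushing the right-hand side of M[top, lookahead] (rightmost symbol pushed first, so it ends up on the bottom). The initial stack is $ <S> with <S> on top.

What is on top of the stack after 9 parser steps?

step 1: stack=$ <S>  input=r w r w $  — expand <S> → r <L> <C>
step 2: stack=$ <C> <L> r  input=r w r w $  — match r
step 3: stack=$ <C> <L>  input=w r w $  — expand <L> → ε
step 4: stack=$ <C>  input=w r w $  — expand <C> → w <S>
step 5: stack=$ <S> w  input=w r w $  — match w
step 6: stack=$ <S>  input=r w $  — expand <S> → r <L> <C>
step 7: stack=$ <C> <L> r  input=r w $  — match r
step 8: stack=$ <C> <L>  input=w $  — expand <L> → ε
step 9: stack=$ <C>  input=w $  — expand <C> → w <S>
Stack after step 9: $ <S> w (top = w).

w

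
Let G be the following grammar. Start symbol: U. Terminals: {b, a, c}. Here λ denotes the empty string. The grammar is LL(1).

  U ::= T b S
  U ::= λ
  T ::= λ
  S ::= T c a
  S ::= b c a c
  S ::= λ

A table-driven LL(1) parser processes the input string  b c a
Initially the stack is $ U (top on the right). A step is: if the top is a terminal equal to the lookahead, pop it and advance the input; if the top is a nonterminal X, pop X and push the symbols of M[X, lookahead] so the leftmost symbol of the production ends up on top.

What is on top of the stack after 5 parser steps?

c

     Stack    Input    Action
  1  $ U      b c a $  expand U ::= T b S
  2  $ S b T  b c a $  expand T ::= λ
  3  $ S b    b c a $  match b
  4  $ S      c a $    expand S ::= T c a
  5  $ a c T  c a $    expand T ::= λ
Stack after step 5: $ a c (top = c).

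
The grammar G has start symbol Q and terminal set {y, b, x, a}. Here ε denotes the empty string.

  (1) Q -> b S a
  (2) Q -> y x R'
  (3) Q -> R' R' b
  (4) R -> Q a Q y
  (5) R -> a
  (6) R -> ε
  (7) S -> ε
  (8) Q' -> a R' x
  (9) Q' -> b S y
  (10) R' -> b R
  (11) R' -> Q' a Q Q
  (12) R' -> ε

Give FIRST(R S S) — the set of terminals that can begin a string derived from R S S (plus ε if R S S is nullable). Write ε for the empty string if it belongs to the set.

{ε, a, b, y}

FIRST(S): from S->ε we get {ε}. So FIRST(S) = {ε}.
FIRST(Q'): from Q'->a R' x we get {a}; from Q'->b S y we get {b}. So FIRST(Q') = {a, b}.
FIRST(R'): from R'->b R we get {b}; from R'->Q' a Q Q we get {a, b}; from R'->ε we get {ε}. So FIRST(R') = {ε, a, b}.
FIRST(Q): from Q->b S a we get {b}; from Q->y x R' we get {y}; from Q->R' R' b we get {a, b}. So FIRST(Q) = {a, b, y}.
FIRST(R): from R->Q a Q y we get {a, b, y}; from R->a we get {a}; from R->ε we get {ε}. So FIRST(R) = {ε, a, b, y}.
FIRST(R S S): take FIRST of each symbol in turn, carrying on past any symbol whose FIRST contains ε; result {ε, a, b, y}.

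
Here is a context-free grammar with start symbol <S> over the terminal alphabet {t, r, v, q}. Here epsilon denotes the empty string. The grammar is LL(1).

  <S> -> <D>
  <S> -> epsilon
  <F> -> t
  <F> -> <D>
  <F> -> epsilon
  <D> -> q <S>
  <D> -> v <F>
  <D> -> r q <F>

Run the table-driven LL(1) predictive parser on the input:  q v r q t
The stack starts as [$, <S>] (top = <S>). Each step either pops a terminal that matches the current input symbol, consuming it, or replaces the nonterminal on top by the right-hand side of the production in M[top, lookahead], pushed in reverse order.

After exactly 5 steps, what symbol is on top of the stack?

step 1: stack=$ <S>  input=q v r q t $  — expand <S> -> <D>
step 2: stack=$ <D>  input=q v r q t $  — expand <D> -> q <S>
step 3: stack=$ <S> q  input=q v r q t $  — match q
step 4: stack=$ <S>  input=v r q t $  — expand <S> -> <D>
step 5: stack=$ <D>  input=v r q t $  — expand <D> -> v <F>
Stack after step 5: $ <F> v (top = v).

v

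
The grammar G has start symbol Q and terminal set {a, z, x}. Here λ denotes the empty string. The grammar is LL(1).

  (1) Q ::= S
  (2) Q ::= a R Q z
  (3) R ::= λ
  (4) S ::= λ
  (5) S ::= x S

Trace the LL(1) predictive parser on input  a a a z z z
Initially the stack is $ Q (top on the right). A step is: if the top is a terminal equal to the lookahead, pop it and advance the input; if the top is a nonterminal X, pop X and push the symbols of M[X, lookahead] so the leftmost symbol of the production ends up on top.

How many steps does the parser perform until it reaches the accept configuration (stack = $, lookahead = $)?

      Stack          Input          Action
   1  $ Q            a a a z z z $  expand Q ::= a R Q z
   2  $ z Q R a      a a a z z z $  match a
   3  $ z Q R        a a z z z $    expand R ::= λ
   4  $ z Q          a a z z z $    expand Q ::= a R Q z
   5  $ z z Q R a    a a z z z $    match a
   6  $ z z Q R      a z z z $      expand R ::= λ
   7  $ z z Q        a z z z $      expand Q ::= a R Q z
   8  $ z z z Q R a  a z z z $      match a
   9  $ z z z Q R    z z z $        expand R ::= λ
  10  $ z z z Q      z z z $        expand Q ::= S
  11  $ z z z S      z z z $        expand S ::= λ
  12  $ z z z        z z z $        match z
  13  $ z z          z z $          match z
  14  $ z            z $            match z
Accept reached after 14 steps.

14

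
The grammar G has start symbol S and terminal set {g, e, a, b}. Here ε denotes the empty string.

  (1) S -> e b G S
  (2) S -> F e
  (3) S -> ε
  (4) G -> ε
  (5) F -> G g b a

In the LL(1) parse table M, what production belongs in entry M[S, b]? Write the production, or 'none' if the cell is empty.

none

FIRST(G) = {ε}
FIRST(F) = {g}  (via G g b a)
FIRST(S) = {ε, e, g}  (via F e)
FOLLOW(S) includes $ since S is the start symbol.
FOLLOW(S): in S->e b G S, the suffix after S is empty (adds nothing new). Thus FOLLOW(S) = {$}.
For S -> e b G S: FIRST(e b G S) = {e}, so it goes in M[S, t] for t ∈ {e}.
For S -> F e: FIRST(F e) = {g}, so it goes in M[S, t] for t ∈ {g}.
For S -> ε: FIRST(ε) = {ε}, so it goes in M[S, t] for t ∈ {}; since ε ∈ FIRST, also for every t ∈ FOLLOW(S) = {$}.
None of these place a production in M[S, b].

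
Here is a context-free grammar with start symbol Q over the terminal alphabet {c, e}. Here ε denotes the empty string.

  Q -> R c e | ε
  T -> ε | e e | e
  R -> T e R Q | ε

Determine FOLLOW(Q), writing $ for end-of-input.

{$, c, e}

FIRST(T) = {ε, e}
FIRST(R) = {ε, e}  (via T e R Q)
FIRST(Q) = {ε, c, e}  (via R c e)
FOLLOW(Q) includes $ since Q is the start symbol.
FOLLOW(T): in R->T e R Q, T is followed by e R Q with FIRST {e}. Thus FOLLOW(T) = {e}.
FOLLOW(R): in Q->R c e, R is followed by c e with FIRST {c}; in R->T e R Q, R is followed by Q with FIRST {ε, c, e}; in R->T e R Q, the suffix after R is nullable (adds nothing new). Thus FOLLOW(R) = {c, e}.
FOLLOW(Q): in R->T e R Q, the suffix after Q is empty, so FOLLOW(Q) ⊇ FOLLOW(R) = {c, e}. Thus FOLLOW(Q) = {$, c, e}.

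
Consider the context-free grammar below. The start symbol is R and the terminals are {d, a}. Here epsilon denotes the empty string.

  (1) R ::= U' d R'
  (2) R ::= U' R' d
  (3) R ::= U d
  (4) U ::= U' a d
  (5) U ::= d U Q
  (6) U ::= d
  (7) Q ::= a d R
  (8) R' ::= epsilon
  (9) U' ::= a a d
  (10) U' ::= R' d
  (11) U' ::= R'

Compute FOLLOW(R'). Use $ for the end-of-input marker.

FIRST(Q): from Q::=a d R we get {a}. So FIRST(Q) = {a}.
FIRST(R'): from R'::=epsilon we get {epsilon}. So FIRST(R') = {epsilon}.
FIRST(U'): from U'::=a a d we get {a}; from U'::=R' d we get {d}; from U'::=R' we get {epsilon}. So FIRST(U') = {epsilon, a, d}.
FIRST(U): from U::=U' a d we get {a, d}; from U::=d U Q we get {d}; from U::=d we get {d}. So FIRST(U) = {a, d}.
FIRST(R): from R::=U' d R' we get {a, d}; from R::=U' R' d we get {a, d}; from R::=U d we get {a, d}. So FIRST(R) = {a, d}.
FOLLOW(R) includes $ since R is the start symbol.
FOLLOW(U): in R::=U d, U is followed by d with FIRST {d}; in U::=d U Q, U is followed by Q with FIRST {a}. Thus FOLLOW(U) = {a, d}.
FOLLOW(Q): in U::=d U Q, the suffix after Q is empty, so FOLLOW(Q) ⊇ FOLLOW(U) = {a, d}. Thus FOLLOW(Q) = {a, d}.
FOLLOW(R): in Q::=a d R, the suffix after R is empty, so FOLLOW(R) ⊇ FOLLOW(Q) = {a, d}. Thus FOLLOW(R) = {$, a, d}.
FOLLOW(U'): in R::=U' d R', U' is followed by d R' with FIRST {d}; in R::=U' R' d, U' is followed by R' d with FIRST {d}; in U::=U' a d, U' is followed by a d with FIRST {a}. Thus FOLLOW(U') = {a, d}.
FOLLOW(R'): in R::=U' d R', the suffix after R' is empty, so FOLLOW(R') ⊇ FOLLOW(R) = {$, a, d}; in R::=U' R' d, R' is followed by d with FIRST {d}; in U'::=R' d, R' is followed by d with FIRST {d}; in U'::=R', the suffix after R' is empty, so FOLLOW(R') ⊇ FOLLOW(U') = {a, d}. Thus FOLLOW(R') = {$, a, d}.

{$, a, d}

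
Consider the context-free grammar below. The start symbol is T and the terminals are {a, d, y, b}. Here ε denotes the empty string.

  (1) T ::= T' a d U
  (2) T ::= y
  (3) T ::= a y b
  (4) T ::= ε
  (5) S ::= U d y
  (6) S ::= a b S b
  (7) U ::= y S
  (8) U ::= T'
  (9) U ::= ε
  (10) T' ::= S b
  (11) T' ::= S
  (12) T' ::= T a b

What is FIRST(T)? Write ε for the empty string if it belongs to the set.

FIRST(T): from T::=T' a d U we get {a, d, y}; from T::=y we get {y}; from T::=a y b we get {a}; from T::=ε we get {ε}. So FIRST(T) = {ε, a, d, y}.
FIRST(S): from S::=U d y we get {a, d, y}; from S::=a b S b we get {a}. So FIRST(S) = {a, d, y}.
FIRST(T'): from T'::=S b we get {a, d, y}; from T'::=S we get {a, d, y}; from T'::=T a b we get {a, d, y}. So FIRST(T') = {a, d, y}.
FIRST(U): from U::=y S we get {y}; from U::=T' we get {a, d, y}; from U::=ε we get {ε}. So FIRST(U) = {ε, a, d, y}.

{ε, a, d, y}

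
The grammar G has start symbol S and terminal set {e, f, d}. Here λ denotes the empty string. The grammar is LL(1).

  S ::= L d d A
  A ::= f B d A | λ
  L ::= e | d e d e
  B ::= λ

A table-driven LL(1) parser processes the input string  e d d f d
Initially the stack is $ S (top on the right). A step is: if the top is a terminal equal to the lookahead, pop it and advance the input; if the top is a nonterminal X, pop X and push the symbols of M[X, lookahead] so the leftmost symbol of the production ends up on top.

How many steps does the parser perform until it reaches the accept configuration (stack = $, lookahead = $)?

10

step 1: stack=$ S  input=e d d f d $  — expand S ::= L d d A
step 2: stack=$ A d d L  input=e d d f d $  — expand L ::= e
step 3: stack=$ A d d e  input=e d d f d $  — match e
step 4: stack=$ A d d  input=d d f d $  — match d
step 5: stack=$ A d  input=d f d $  — match d
step 6: stack=$ A  input=f d $  — expand A ::= f B d A
step 7: stack=$ A d B f  input=f d $  — match f
step 8: stack=$ A d B  input=d $  — expand B ::= λ
step 9: stack=$ A d  input=d $  — match d
step 10: stack=$ A  input=$  — expand A ::= λ
Accept reached after 10 steps.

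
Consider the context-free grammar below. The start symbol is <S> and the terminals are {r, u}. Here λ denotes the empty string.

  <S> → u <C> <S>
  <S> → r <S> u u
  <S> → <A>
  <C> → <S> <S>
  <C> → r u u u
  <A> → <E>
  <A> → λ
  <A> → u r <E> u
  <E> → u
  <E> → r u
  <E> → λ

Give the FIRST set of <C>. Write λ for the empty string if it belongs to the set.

{λ, r, u}

FIRST(<E>): from <E>→u we get {u}; from <E>→r u we get {r}; from <E>→λ we get {λ}. So FIRST(<E>) = {λ, r, u}.
FIRST(<A>): from <A>→<E> we get {λ, r, u}; from <A>→λ we get {λ}; from <A>→u r <E> u we get {u}. So FIRST(<A>) = {λ, r, u}.
FIRST(<S>): from <S>→u <C> <S> we get {u}; from <S>→r <S> u u we get {r}; from <S>→<A> we get {λ, r, u}. So FIRST(<S>) = {λ, r, u}.
FIRST(<C>): from <C>→<S> <S> we get {λ, r, u}; from <C>→r u u u we get {r}. So FIRST(<C>) = {λ, r, u}.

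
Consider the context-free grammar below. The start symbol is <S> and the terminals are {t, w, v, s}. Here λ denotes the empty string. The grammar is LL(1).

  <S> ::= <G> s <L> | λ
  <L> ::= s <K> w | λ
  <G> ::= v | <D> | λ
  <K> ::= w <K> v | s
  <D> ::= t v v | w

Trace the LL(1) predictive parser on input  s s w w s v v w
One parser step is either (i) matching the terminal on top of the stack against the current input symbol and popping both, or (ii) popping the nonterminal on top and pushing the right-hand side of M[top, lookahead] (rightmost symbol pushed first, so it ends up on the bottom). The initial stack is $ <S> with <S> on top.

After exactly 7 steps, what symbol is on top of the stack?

<K>

step 1: stack=$ <S>  input=s s w w s v v w $  — expand <S> ::= <G> s <L>
step 2: stack=$ <L> s <G>  input=s s w w s v v w $  — expand <G> ::= λ
step 3: stack=$ <L> s  input=s s w w s v v w $  — match s
step 4: stack=$ <L>  input=s w w s v v w $  — expand <L> ::= s <K> w
step 5: stack=$ w <K> s  input=s w w s v v w $  — match s
step 6: stack=$ w <K>  input=w w s v v w $  — expand <K> ::= w <K> v
step 7: stack=$ w v <K> w  input=w w s v v w $  — match w
Stack after step 7: $ w v <K> (top = <K>).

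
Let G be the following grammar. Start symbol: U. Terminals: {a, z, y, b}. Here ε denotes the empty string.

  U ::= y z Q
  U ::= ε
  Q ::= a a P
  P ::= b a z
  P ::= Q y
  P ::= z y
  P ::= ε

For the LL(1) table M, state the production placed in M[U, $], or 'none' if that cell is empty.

FIRST(U): from U::=y z Q we get {y}; from U::=ε we get {ε}. So FIRST(U) = {ε, y}.
FIRST(Q): from Q::=a a P we get {a}. So FIRST(Q) = {a}.
FIRST(P): from P::=b a z we get {b}; from P::=Q y we get {a}; from P::=z y we get {z}; from P::=ε we get {ε}. So FIRST(P) = {ε, a, b, z}.
FOLLOW(U) includes $ since U is the start symbol.
FOLLOW(U): U appears on no right-hand side. Thus FOLLOW(U) = {$}.
For U ::= y z Q: FIRST(y z Q) = {y}, so it goes in M[U, t] for t ∈ {y}.
For U ::= ε: FIRST(ε) = {ε}, so it goes in M[U, t] for t ∈ {}; since ε ∈ FIRST, also for every t ∈ FOLLOW(U) = {$}.

U ::= ε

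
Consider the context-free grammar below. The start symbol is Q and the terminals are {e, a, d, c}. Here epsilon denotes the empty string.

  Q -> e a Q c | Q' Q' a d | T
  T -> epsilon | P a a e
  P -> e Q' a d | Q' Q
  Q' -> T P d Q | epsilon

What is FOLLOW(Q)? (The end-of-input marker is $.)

{$, a, c, d, e}

FIRST(Q): from Q->e a Q c we get {e}; from Q->Q' Q' a d we get {a, d, e}; from Q->T we get {epsilon, a, d, e}. So FIRST(Q) = {epsilon, a, d, e}.
FIRST(T): from T->epsilon we get {epsilon}; from T->P a a e we get {a, d, e}. So FIRST(T) = {epsilon, a, d, e}.
FIRST(P): from P->e Q' a d we get {e}; from P->Q' Q we get {epsilon, a, d, e}. So FIRST(P) = {epsilon, a, d, e}.
FIRST(Q'): from Q'->T P d Q we get {a, d, e}; from Q'->epsilon we get {epsilon}. So FIRST(Q') = {epsilon, a, d, e}.
FOLLOW(Q) includes $ since Q is the start symbol.
FOLLOW(P): in T->P a a e, P is followed by a a e with FIRST {a}; in Q'->T P d Q, P is followed by d Q with FIRST {d}. Thus FOLLOW(P) = {a, d}.
FOLLOW(Q'): in Q->Q' Q' a d (occurrence 1), Q' is followed by Q' a d with FIRST {a, d, e}; in Q->Q' Q' a d (occurrence 2), Q' is followed by a d with FIRST {a}; in P->e Q' a d, Q' is followed by a d with FIRST {a}; in P->Q' Q, Q' is followed by Q with FIRST {epsilon, a, d, e}; in P->Q' Q, the suffix after Q' is nullable, so FOLLOW(Q') ⊇ FOLLOW(P) = {a, d}. Thus FOLLOW(Q') = {a, d, e}.
FOLLOW(Q): in Q->e a Q c, Q is followed by c with FIRST {c}; in P->Q' Q, the suffix after Q is empty, so FOLLOW(Q) ⊇ FOLLOW(P) = {a, d}; in Q'->T P d Q, the suffix after Q is empty, so FOLLOW(Q) ⊇ FOLLOW(Q') = {a, d, e}. Thus FOLLOW(Q) = {$, a, c, d, e}.
FOLLOW(T): in Q->T, the suffix after T is empty, so FOLLOW(T) ⊇ FOLLOW(Q) = {$, a, c, d, e}; in Q'->T P d Q, T is followed by P d Q with FIRST {a, d, e}. Thus FOLLOW(T) = {$, a, c, d, e}.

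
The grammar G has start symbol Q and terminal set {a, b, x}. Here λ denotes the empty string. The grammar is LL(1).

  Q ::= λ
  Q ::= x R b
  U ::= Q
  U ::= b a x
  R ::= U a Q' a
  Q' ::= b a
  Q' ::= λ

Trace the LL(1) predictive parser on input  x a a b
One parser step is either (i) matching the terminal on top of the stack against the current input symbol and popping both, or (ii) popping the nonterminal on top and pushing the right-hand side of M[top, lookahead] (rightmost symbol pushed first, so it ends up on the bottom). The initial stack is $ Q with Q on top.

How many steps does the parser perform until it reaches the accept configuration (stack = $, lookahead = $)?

9

step 1: stack=$ Q  input=x a a b $  — expand Q ::= x R b
step 2: stack=$ b R x  input=x a a b $  — match x
step 3: stack=$ b R  input=a a b $  — expand R ::= U a Q' a
step 4: stack=$ b a Q' a U  input=a a b $  — expand U ::= Q
step 5: stack=$ b a Q' a Q  input=a a b $  — expand Q ::= λ
step 6: stack=$ b a Q' a  input=a a b $  — match a
step 7: stack=$ b a Q'  input=a b $  — expand Q' ::= λ
step 8: stack=$ b a  input=a b $  — match a
step 9: stack=$ b  input=b $  — match b
Accept reached after 9 steps.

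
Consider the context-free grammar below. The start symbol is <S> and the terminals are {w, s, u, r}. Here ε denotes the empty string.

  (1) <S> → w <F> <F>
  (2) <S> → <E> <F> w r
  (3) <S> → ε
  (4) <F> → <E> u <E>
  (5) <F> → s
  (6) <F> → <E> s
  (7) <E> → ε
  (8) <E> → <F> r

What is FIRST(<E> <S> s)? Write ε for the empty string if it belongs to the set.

{s, u, w}

FIRST(<S>): from <S>→w <F> <F> we get {w}; from <S>→<E> <F> w r we get {s, u}; from <S>→ε we get {ε}. So FIRST(<S>) = {ε, s, u, w}.
FIRST(<F>): from <F>→<E> u <E> we get {s, u}; from <F>→s we get {s}; from <F>→<E> s we get {s, u}. So FIRST(<F>) = {s, u}.
FIRST(<E>): from <E>→ε we get {ε}; from <E>→<F> r we get {s, u}. So FIRST(<E>) = {ε, s, u}.
FIRST(<E> <S> s): take FIRST of each symbol in turn, carrying on past any symbol whose FIRST contains ε; result {s, u, w}.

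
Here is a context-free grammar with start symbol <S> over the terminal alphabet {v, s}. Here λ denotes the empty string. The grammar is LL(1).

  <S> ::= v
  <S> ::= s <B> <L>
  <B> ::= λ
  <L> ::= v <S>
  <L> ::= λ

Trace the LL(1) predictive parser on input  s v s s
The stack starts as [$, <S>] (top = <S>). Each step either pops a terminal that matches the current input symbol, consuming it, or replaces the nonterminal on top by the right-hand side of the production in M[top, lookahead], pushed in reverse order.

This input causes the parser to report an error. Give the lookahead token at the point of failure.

step 1: stack=$ <S>  input=s v s s $  — expand <S> ::= s <B> <L>
step 2: stack=$ <L> <B> s  input=s v s s $  — match s
step 3: stack=$ <L> <B>  input=v s s $  — expand <B> ::= λ
step 4: stack=$ <L>  input=v s s $  — expand <L> ::= v <S>
step 5: stack=$ <S> v  input=v s s $  — match v
step 6: stack=$ <S>  input=s s $  — expand <S> ::= s <B> <L>
step 7: stack=$ <L> <B> s  input=s s $  — match s
step 8: stack=$ <L> <B>  input=s $  — error: M[<B>, s] is empty

s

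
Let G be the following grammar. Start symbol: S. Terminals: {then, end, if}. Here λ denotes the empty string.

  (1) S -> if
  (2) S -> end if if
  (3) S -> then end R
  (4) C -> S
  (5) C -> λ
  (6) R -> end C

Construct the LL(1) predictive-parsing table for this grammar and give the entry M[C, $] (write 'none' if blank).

FIRST(S) = {end, if, then}
FIRST(R) = {end}
FIRST(C) = {λ, end, if, then}  (via S)
FOLLOW(S) includes $ since S is the start symbol.
FOLLOW(R): in S->then end R, the suffix after R is empty, so FOLLOW(R) ⊇ FOLLOW(S) = {$}. Thus FOLLOW(R) = {$}.
FOLLOW(C): in R->end C, the suffix after C is empty, so FOLLOW(C) ⊇ FOLLOW(R) = {$}. Thus FOLLOW(C) = {$}.
For C -> S: FIRST(S) = {end, if, then}, so it goes in M[C, t] for t ∈ {end, if, then}.
For C -> λ: FIRST(λ) = {λ}, so it goes in M[C, t] for t ∈ {}; since λ ∈ FIRST, also for every t ∈ FOLLOW(C) = {$}.

C -> λ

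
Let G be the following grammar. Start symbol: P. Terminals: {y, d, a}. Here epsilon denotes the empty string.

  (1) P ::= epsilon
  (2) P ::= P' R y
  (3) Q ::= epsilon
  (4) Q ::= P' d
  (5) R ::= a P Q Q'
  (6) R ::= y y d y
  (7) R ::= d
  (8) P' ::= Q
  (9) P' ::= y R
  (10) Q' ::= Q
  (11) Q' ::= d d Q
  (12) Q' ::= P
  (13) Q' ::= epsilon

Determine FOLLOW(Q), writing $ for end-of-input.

{a, d, y}

FIRST(R) = {a, d, y}
FIRST(P) = {epsilon, a, d, y}  (via P' R y)
FIRST(Q) = {epsilon, d, y}  (via P' d)
FIRST(P') = {epsilon, d, y}  (via Q)
FIRST(Q') = {epsilon, a, d, y}  (via Q, P)
FOLLOW(P) includes $ since P is the start symbol.
FOLLOW(P'): in P::=P' R y, P' is followed by R y with FIRST {a, d, y}; in Q::=P' d, P' is followed by d with FIRST {d}. Thus FOLLOW(P') = {a, d, y}.
FOLLOW(R): in P::=P' R y, R is followed by y with FIRST {y}; in P'::=y R, the suffix after R is empty, so FOLLOW(R) ⊇ FOLLOW(P') = {a, d, y}. Thus FOLLOW(R) = {a, d, y}.
FOLLOW(Q'): in R::=a P Q Q', the suffix after Q' is empty, so FOLLOW(Q') ⊇ FOLLOW(R) = {a, d, y}. Thus FOLLOW(Q') = {a, d, y}.
FOLLOW(P): in R::=a P Q Q', P is followed by Q Q' with FIRST {epsilon, a, d, y}; in R::=a P Q Q', the suffix after P is nullable, so FOLLOW(P) ⊇ FOLLOW(R) = {a, d, y}; in Q'::=P, the suffix after P is empty, so FOLLOW(P) ⊇ FOLLOW(Q') = {a, d, y}. Thus FOLLOW(P) = {$, a, d, y}.
FOLLOW(Q): in R::=a P Q Q', Q is followed by Q' with FIRST {epsilon, a, d, y}; in R::=a P Q Q', the suffix after Q is nullable, so FOLLOW(Q) ⊇ FOLLOW(R) = {a, d, y}; in P'::=Q, the suffix after Q is empty, so FOLLOW(Q) ⊇ FOLLOW(P') = {a, d, y}; in Q'::=Q, the suffix after Q is empty, so FOLLOW(Q) ⊇ FOLLOW(Q') = {a, d, y}; in Q'::=d d Q, the suffix after Q is empty, so FOLLOW(Q) ⊇ FOLLOW(Q') = {a, d, y}. Thus FOLLOW(Q) = {a, d, y}.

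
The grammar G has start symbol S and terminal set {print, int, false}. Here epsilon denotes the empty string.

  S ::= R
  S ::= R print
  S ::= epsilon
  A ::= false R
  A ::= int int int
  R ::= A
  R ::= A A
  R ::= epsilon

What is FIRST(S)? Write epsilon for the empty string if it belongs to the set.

{epsilon, false, int, print}

FIRST(A): from A::=false R we get {false}; from A::=int int int we get {int}. So FIRST(A) = {false, int}.
FIRST(R): from R::=A we get {false, int}; from R::=A A we get {false, int}; from R::=epsilon we get {epsilon}. So FIRST(R) = {epsilon, false, int}.
FIRST(S): from S::=R we get {epsilon, false, int}; from S::=R print we get {false, int, print}; from S::=epsilon we get {epsilon}. So FIRST(S) = {epsilon, false, int, print}.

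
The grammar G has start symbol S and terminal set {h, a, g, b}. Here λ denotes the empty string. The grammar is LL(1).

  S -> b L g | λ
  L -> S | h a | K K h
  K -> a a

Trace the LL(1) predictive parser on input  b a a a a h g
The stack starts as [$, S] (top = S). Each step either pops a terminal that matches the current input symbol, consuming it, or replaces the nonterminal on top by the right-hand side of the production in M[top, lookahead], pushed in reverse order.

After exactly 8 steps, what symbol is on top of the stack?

step 1: stack=$ S  input=b a a a a h g $  — expand S -> b L g
step 2: stack=$ g L b  input=b a a a a h g $  — match b
step 3: stack=$ g L  input=a a a a h g $  — expand L -> K K h
step 4: stack=$ g h K K  input=a a a a h g $  — expand K -> a a
step 5: stack=$ g h K a a  input=a a a a h g $  — match a
step 6: stack=$ g h K a  input=a a a h g $  — match a
step 7: stack=$ g h K  input=a a h g $  — expand K -> a a
step 8: stack=$ g h a a  input=a a h g $  — match a
Stack after step 8: $ g h a (top = a).

a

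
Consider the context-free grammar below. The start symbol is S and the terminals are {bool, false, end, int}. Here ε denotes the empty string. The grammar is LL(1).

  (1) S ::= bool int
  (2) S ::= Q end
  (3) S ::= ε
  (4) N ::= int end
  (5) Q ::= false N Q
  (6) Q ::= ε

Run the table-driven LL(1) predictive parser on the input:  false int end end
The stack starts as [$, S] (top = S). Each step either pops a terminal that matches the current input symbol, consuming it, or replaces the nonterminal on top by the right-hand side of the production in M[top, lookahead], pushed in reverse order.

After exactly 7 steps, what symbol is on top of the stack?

end

     Stack            Input                Action
  1  $ S              false int end end $  expand S ::= Q end
  2  $ end Q          false int end end $  expand Q ::= false N Q
  3  $ end Q N false  false int end end $  match false
  4  $ end Q N        int end end $        expand N ::= int end
  5  $ end Q end int  int end end $        match int
  6  $ end Q end      end end $            match end
  7  $ end Q          end $                expand Q ::= ε
Stack after step 7: $ end (top = end).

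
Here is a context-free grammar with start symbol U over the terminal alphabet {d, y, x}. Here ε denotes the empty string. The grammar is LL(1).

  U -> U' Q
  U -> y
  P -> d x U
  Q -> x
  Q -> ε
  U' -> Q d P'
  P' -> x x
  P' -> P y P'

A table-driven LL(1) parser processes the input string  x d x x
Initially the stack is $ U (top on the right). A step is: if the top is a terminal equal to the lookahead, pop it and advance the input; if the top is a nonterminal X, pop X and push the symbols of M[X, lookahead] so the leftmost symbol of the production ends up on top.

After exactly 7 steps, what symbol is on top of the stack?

x

     Stack       Input      Action
  1  $ U         x d x x $  expand U -> U' Q
  2  $ Q U'      x d x x $  expand U' -> Q d P'
  3  $ Q P' d Q  x d x x $  expand Q -> x
  4  $ Q P' d x  x d x x $  match x
  5  $ Q P' d    d x x $    match d
  6  $ Q P'      x x $      expand P' -> x x
  7  $ Q x x     x x $      match x
Stack after step 7: $ Q x (top = x).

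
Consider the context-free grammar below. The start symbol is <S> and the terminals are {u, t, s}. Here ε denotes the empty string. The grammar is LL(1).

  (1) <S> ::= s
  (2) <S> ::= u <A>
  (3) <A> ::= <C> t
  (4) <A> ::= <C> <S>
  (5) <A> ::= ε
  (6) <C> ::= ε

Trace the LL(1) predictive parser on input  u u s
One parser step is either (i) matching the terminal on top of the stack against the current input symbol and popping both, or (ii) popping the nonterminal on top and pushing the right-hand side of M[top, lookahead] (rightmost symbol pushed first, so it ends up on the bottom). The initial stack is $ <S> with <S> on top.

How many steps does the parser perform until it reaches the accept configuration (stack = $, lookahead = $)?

step 1: stack=$ <S>  input=u u s $  — expand <S> ::= u <A>
step 2: stack=$ <A> u  input=u u s $  — match u
step 3: stack=$ <A>  input=u s $  — expand <A> ::= <C> <S>
step 4: stack=$ <S> <C>  input=u s $  — expand <C> ::= ε
step 5: stack=$ <S>  input=u s $  — expand <S> ::= u <A>
step 6: stack=$ <A> u  input=u s $  — match u
step 7: stack=$ <A>  input=s $  — expand <A> ::= <C> <S>
step 8: stack=$ <S> <C>  input=s $  — expand <C> ::= ε
step 9: stack=$ <S>  input=s $  — expand <S> ::= s
step 10: stack=$ s  input=s $  — match s
Accept reached after 10 steps.

10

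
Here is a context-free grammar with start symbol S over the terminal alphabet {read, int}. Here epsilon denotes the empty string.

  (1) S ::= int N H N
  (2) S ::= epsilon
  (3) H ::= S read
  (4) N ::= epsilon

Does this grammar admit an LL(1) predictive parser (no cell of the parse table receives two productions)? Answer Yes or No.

FIRST(S) = {epsilon, int}
FIRST(H) = {int, read}
FIRST(N) = {epsilon}
FOLLOW(S) = {$, read}
FOLLOW(H) = {$, read}
FOLLOW(N) = {$, int, read}
Each cell of M receives at most one production.

Yes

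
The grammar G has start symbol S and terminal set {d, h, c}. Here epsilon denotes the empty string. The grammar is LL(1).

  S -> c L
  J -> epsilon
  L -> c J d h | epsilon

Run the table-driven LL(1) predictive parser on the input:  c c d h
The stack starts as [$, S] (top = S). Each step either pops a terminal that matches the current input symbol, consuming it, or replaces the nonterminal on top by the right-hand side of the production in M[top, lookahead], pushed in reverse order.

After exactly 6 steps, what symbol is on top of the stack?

step 1: stack=$ S  input=c c d h $  — expand S -> c L
step 2: stack=$ L c  input=c c d h $  — match c
step 3: stack=$ L  input=c d h $  — expand L -> c J d h
step 4: stack=$ h d J c  input=c d h $  — match c
step 5: stack=$ h d J  input=d h $  — expand J -> epsilon
step 6: stack=$ h d  input=d h $  — match d
Stack after step 6: $ h (top = h).

h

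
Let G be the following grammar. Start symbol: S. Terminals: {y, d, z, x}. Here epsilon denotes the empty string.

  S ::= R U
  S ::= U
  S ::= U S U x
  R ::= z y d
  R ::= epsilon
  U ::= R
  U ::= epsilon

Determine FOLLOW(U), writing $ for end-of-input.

{$, x, z}

FIRST(R): from R::=z y d we get {z}; from R::=epsilon we get {epsilon}. So FIRST(R) = {epsilon, z}.
FIRST(U): from U::=R we get {epsilon, z}; from U::=epsilon we get {epsilon}. So FIRST(U) = {epsilon, z}.
FIRST(S): from S::=R U we get {epsilon, z}; from S::=U we get {epsilon, z}; from S::=U S U x we get {x, z}. So FIRST(S) = {epsilon, x, z}.
FOLLOW(S) includes $ since S is the start symbol.
FOLLOW(S): in S::=U S U x, S is followed by U x with FIRST {x, z}. Thus FOLLOW(S) = {$, x, z}.
FOLLOW(U): in S::=R U, the suffix after U is empty, so FOLLOW(U) ⊇ FOLLOW(S) = {$, x, z}; in S::=U, the suffix after U is empty, so FOLLOW(U) ⊇ FOLLOW(S) = {$, x, z}; in S::=U S U x (occurrence 1), U is followed by S U x with FIRST {x, z}; in S::=U S U x (occurrence 2), U is followed by x with FIRST {x}. Thus FOLLOW(U) = {$, x, z}.
FOLLOW(R): in S::=R U, R is followed by U with FIRST {epsilon, z}; in S::=R U, the suffix after R is nullable, so FOLLOW(R) ⊇ FOLLOW(S) = {$, x, z}; in U::=R, the suffix after R is empty, so FOLLOW(R) ⊇ FOLLOW(U) = {$, x, z}. Thus FOLLOW(R) = {$, x, z}.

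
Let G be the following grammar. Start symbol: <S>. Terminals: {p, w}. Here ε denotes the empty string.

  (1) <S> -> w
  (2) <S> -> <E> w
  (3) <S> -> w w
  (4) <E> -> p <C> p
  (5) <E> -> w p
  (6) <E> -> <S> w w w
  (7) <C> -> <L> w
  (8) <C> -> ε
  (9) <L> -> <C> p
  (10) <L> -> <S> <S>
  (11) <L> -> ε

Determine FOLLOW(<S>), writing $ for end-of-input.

FIRST(<S>) = {p, w}  (via <E> w)
FIRST(<E>) = {p, w}  (via <S> w w w)
FIRST(<C>) = {ε, p, w}  (via <L> w)
FIRST(<L>) = {ε, p, w}  (via <C> p, <S> <S>)
FOLLOW(<S>) includes $ since <S> is the start symbol.
FOLLOW(<E>): in <S>-><E> w, <E> is followed by w with FIRST {w}. Thus FOLLOW(<E>) = {w}.
FOLLOW(<C>): in <E>->p <C> p, <C> is followed by p with FIRST {p}; in <L>-><C> p, <C> is followed by p with FIRST {p}. Thus FOLLOW(<C>) = {p}.
FOLLOW(<L>): in <C>-><L> w, <L> is followed by w with FIRST {w}. Thus FOLLOW(<L>) = {w}.
FOLLOW(<S>): in <E>-><S> w w w, <S> is followed by w w w with FIRST {w}; in <L>-><S> <S> (occurrence 1), <S> is followed by <S> with FIRST {p, w}; in <L>-><S> <S> (occurrence 2), the suffix after <S> is empty, so FOLLOW(<S>) ⊇ FOLLOW(<L>) = {w}. Thus FOLLOW(<S>) = {$, p, w}.

{$, p, w}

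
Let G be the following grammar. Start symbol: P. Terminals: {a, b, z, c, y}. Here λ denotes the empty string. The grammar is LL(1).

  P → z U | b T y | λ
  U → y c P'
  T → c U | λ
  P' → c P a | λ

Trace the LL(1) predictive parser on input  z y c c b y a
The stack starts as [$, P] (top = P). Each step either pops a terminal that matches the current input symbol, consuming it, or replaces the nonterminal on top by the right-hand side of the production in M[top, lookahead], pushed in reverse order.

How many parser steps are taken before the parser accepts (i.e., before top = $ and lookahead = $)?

12

      Stack      Input            Action
   1  $ P        z y c c b y a $  expand P → z U
   2  $ U z      z y c c b y a $  match z
   3  $ U        y c c b y a $    expand U → y c P'
   4  $ P' c y   y c c b y a $    match y
   5  $ P' c     c c b y a $      match c
   6  $ P'       c b y a $        expand P' → c P a
   7  $ a P c    c b y a $        match c
   8  $ a P      b y a $          expand P → b T y
   9  $ a y T b  b y a $          match b
  10  $ a y T    y a $            expand T → λ
  11  $ a y      y a $            match y
  12  $ a        a $              match a
Accept reached after 12 steps.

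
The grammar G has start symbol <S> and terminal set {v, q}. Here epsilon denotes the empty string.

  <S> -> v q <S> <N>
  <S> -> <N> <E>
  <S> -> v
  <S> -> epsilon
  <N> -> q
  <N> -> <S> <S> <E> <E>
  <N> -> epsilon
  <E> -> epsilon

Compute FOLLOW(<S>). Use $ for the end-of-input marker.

{$, q, v}

FIRST(<E>): from <E>->epsilon we get {epsilon}. So FIRST(<E>) = {epsilon}.
FIRST(<S>): from <S>->v q <S> <N> we get {v}; from <S>-><N> <E> we get {epsilon, q, v}; from <S>->v we get {v}; from <S>->epsilon we get {epsilon}. So FIRST(<S>) = {epsilon, q, v}.
FIRST(<N>): from <N>->q we get {q}; from <N>-><S> <S> <E> <E> we get {epsilon, q, v}; from <N>->epsilon we get {epsilon}. So FIRST(<N>) = {epsilon, q, v}.
FOLLOW(<S>) includes $ since <S> is the start symbol.
FOLLOW(<S>): in <S>->v q <S> <N>, <S> is followed by <N> with FIRST {epsilon, q, v}; in <S>->v q <S> <N>, the suffix after <S> is nullable (adds nothing new); in <N>-><S> <S> <E> <E> (occurrence 1), <S> is followed by <S> <E> <E> with FIRST {epsilon, q, v}; in <N>-><S> <S> <E> <E> (occurrence 1), the suffix after <S> is nullable, so FOLLOW(<S>) ⊇ FOLLOW(<N>) = {$, q, v}; in <N>-><S> <S> <E> <E> (occurrence 2), <S> is followed by <E> <E> with FIRST {epsilon}; in <N>-><S> <S> <E> <E> (occurrence 2), the suffix after <S> is nullable, so FOLLOW(<S>) ⊇ FOLLOW(<N>) = {$, q, v}. Thus FOLLOW(<S>) = {$, q, v}.
FOLLOW(<N>): in <S>->v q <S> <N>, the suffix after <N> is empty, so FOLLOW(<N>) ⊇ FOLLOW(<S>) = {$, q, v}; in <S>-><N> <E>, <N> is followed by <E> with FIRST {epsilon}; in <S>-><N> <E>, the suffix after <N> is nullable, so FOLLOW(<N>) ⊇ FOLLOW(<S>) = {$, q, v}. Thus FOLLOW(<N>) = {$, q, v}.
FOLLOW(<E>): in <S>-><N> <E>, the suffix after <E> is empty, so FOLLOW(<E>) ⊇ FOLLOW(<S>) = {$, q, v}; in <N>-><S> <S> <E> <E> (occurrence 1), <E> is followed by <E> with FIRST {epsilon}; in <N>-><S> <S> <E> <E> (occurrence 1), the suffix after <E> is nullable, so FOLLOW(<E>) ⊇ FOLLOW(<N>) = {$, q, v}; in <N>-><S> <S> <E> <E> (occurrence 2), the suffix after <E> is empty, so FOLLOW(<E>) ⊇ FOLLOW(<N>) = {$, q, v}. Thus FOLLOW(<E>) = {$, q, v}.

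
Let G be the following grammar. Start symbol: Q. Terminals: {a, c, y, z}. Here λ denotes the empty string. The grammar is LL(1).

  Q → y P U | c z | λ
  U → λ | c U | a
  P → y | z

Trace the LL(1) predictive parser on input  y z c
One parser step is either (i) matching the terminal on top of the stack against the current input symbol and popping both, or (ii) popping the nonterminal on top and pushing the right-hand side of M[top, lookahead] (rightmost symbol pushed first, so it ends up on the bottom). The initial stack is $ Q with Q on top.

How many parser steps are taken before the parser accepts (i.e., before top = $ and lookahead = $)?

     Stack    Input    Action
  1  $ Q      y z c $  expand Q → y P U
  2  $ U P y  y z c $  match y
  3  $ U P    z c $    expand P → z
  4  $ U z    z c $    match z
  5  $ U      c $      expand U → c U
  6  $ U c    c $      match c
  7  $ U      $        expand U → λ
Accept reached after 7 steps.

7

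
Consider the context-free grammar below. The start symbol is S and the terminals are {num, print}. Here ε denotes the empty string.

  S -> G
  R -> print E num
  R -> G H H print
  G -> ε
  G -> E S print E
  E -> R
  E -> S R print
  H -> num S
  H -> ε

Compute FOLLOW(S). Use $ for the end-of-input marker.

FIRST(H) = {ε, num}
FIRST(S) = {ε, num, print}  (via G)
FIRST(R) = {num, print}  (via G H H print)
FIRST(E) = {num, print}  (via R, S R print)
FIRST(G) = {ε, num, print}  (via E S print E)
FOLLOW(S) includes $ since S is the start symbol.
FOLLOW(H): in R->G H H print (occurrence 1), H is followed by H print with FIRST {num, print}; in R->G H H print (occurrence 2), H is followed by print with FIRST {print}. Thus FOLLOW(H) = {num, print}.
FOLLOW(S): in G->E S print E, S is followed by print E with FIRST {print}; in E->S R print, S is followed by R print with FIRST {num, print}; in H->num S, the suffix after S is empty, so FOLLOW(S) ⊇ FOLLOW(H) = {num, print}. Thus FOLLOW(S) = {$, num, print}.
FOLLOW(G): in S->G, the suffix after G is empty, so FOLLOW(G) ⊇ FOLLOW(S) = {$, num, print}; in R->G H H print, G is followed by H H print with FIRST {num, print}. Thus FOLLOW(G) = {$, num, print}.
FOLLOW(E): in R->print E num, E is followed by num with FIRST {num}; in G->E S print E (occurrence 1), E is followed by S print E with FIRST {num, print}; in G->E S print E (occurrence 2), the suffix after E is empty, so FOLLOW(E) ⊇ FOLLOW(G) = {$, num, print}. Thus FOLLOW(E) = {$, num, print}.
FOLLOW(R): in E->R, the suffix after R is empty, so FOLLOW(R) ⊇ FOLLOW(E) = {$, num, print}; in E->S R print, R is followed by print with FIRST {print}. Thus FOLLOW(R) = {$, num, print}.

{$, num, print}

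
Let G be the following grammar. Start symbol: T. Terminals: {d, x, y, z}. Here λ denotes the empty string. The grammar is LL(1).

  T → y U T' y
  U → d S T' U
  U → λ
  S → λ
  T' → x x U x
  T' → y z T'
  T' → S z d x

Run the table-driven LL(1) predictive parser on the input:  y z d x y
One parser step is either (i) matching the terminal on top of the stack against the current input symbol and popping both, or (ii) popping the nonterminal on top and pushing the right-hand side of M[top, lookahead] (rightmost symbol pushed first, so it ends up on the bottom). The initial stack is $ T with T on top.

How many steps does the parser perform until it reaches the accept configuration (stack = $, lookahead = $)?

9

step 1: stack=$ T  input=y z d x y $  — expand T → y U T' y
step 2: stack=$ y T' U y  input=y z d x y $  — match y
step 3: stack=$ y T' U  input=z d x y $  — expand U → λ
step 4: stack=$ y T'  input=z d x y $  — expand T' → S z d x
step 5: stack=$ y x d z S  input=z d x y $  — expand S → λ
step 6: stack=$ y x d z  input=z d x y $  — match z
step 7: stack=$ y x d  input=d x y $  — match d
step 8: stack=$ y x  input=x y $  — match x
step 9: stack=$ y  input=y $  — match y
Accept reached after 9 steps.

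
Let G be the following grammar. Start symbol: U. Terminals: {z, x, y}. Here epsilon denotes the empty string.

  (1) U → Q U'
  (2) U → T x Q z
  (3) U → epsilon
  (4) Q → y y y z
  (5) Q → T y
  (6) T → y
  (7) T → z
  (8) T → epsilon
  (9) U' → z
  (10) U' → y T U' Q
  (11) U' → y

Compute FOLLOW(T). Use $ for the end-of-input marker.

{x, y, z}

FIRST(T): from T→y we get {y}; from T→z we get {z}; from T→epsilon we get {epsilon}. So FIRST(T) = {epsilon, y, z}.
FIRST(U'): from U'→z we get {z}; from U'→y T U' Q we get {y}; from U'→y we get {y}. So FIRST(U') = {y, z}.
FIRST(Q): from Q→y y y z we get {y}; from Q→T y we get {y, z}. So FIRST(Q) = {y, z}.
FIRST(U): from U→Q U' we get {y, z}; from U→T x Q z we get {x, y, z}; from U→epsilon we get {epsilon}. So FIRST(U) = {epsilon, x, y, z}.
FOLLOW(U) includes $ since U is the start symbol.
FOLLOW(U): U appears on no right-hand side. Thus FOLLOW(U) = {$}.
FOLLOW(T): in U→T x Q z, T is followed by x Q z with FIRST {x}; in Q→T y, T is followed by y with FIRST {y}; in U'→y T U' Q, T is followed by U' Q with FIRST {y, z}. Thus FOLLOW(T) = {x, y, z}.
FOLLOW(U'): in U→Q U', the suffix after U' is empty, so FOLLOW(U') ⊇ FOLLOW(U) = {$}; in U'→y T U' Q, U' is followed by Q with FIRST {y, z}. Thus FOLLOW(U') = {$, y, z}.
FOLLOW(Q): in U→Q U', Q is followed by U' with FIRST {y, z}; in U→T x Q z, Q is followed by z with FIRST {z}; in U'→y T U' Q, the suffix after Q is empty, so FOLLOW(Q) ⊇ FOLLOW(U') = {$, y, z}. Thus FOLLOW(Q) = {$, y, z}.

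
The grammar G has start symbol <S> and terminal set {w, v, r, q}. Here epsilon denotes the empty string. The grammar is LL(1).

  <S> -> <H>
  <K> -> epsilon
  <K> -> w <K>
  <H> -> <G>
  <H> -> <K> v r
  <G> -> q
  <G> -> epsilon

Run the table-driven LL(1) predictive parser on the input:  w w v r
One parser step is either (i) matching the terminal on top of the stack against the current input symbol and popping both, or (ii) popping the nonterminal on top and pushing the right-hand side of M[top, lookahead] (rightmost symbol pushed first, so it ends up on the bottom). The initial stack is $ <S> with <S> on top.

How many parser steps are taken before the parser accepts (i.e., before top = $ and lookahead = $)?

9

     Stack        Input      Action
  1  $ <S>        w w v r $  expand <S> -> <H>
  2  $ <H>        w w v r $  expand <H> -> <K> v r
  3  $ r v <K>    w w v r $  expand <K> -> w <K>
  4  $ r v <K> w  w w v r $  match w
  5  $ r v <K>    w v r $    expand <K> -> w <K>
  6  $ r v <K> w  w v r $    match w
  7  $ r v <K>    v r $      expand <K> -> epsilon
  8  $ r v        v r $      match v
  9  $ r          r $        match r
Accept reached after 9 steps.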